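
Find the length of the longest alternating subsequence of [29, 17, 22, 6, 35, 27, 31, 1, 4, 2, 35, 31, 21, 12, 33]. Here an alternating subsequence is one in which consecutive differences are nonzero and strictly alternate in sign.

Track the best alternating length ending on an up-step vs a down-step at each position: up/down = 1/1, 1/2, 3/2, 1/4, 5/1, 5/6, 7/6, 1/8, 9/8, 9/10, 11/1, 11/12, 11/12, 11/12, 13/12.
The maximum over both is 13; one such subsequence is 29, 17, 22, 6, 35, 27, 31, 1, 4, 2, 35, 31, 33.

13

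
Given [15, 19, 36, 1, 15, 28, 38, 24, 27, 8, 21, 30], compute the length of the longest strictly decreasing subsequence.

4

One longest decreasing subsequence is 36, 28, 24, 8 (positions 3,6,8,10), of length 4; no longer one exists.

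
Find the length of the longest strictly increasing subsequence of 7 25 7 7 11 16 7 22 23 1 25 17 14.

Let dp[i] be the longest increasing subsequence ending at position i. Then dp = [1, 2, 1, 1, 2, 3, 1, 4, 5, 1, 6, 4, 3].
The maximum is 6; one witness is 7, 11, 16, 22, 23, 25 at positions 1,5,6,8,9,11.

6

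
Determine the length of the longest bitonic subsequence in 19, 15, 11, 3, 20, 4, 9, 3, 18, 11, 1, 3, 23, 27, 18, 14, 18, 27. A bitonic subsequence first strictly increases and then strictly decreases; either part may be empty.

8

One longest bitonic subsequence is 3, 4, 9, 18, 23, 27, 18, 14 (positions 4,6,7,9,13,14,15,16): it rises to 27 then falls. Length 8 is optimal.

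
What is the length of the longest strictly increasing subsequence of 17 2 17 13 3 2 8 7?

3

Scanning left to right, the best length ending at each element is: 17→1, 2→1, 17→2, 13→2, 3→2, 2→1, 8→3, 7→3.
So the longest increasing subsequence has length 3, e.g. 2, 3, 8.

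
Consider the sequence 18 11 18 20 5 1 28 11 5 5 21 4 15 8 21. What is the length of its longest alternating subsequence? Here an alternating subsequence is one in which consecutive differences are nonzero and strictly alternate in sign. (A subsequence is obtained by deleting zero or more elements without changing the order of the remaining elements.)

11

A longest alternating subsequence is 18, 11, 18, 5, 28, 11, 21, 4, 15, 8, 21 (positions 1,2,3,5,7,8,11,12,13,14,15); its 10 consecutive differences strictly alternate in sign, and length 11 is optimal.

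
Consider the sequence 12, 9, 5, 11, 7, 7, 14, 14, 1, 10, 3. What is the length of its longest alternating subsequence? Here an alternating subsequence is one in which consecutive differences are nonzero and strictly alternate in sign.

A longest alternating subsequence is 12, 9, 11, 7, 14, 1, 10, 3 (positions 1,2,4,5,7,9,10,11); its 7 consecutive differences strictly alternate in sign, and length 8 is optimal.

8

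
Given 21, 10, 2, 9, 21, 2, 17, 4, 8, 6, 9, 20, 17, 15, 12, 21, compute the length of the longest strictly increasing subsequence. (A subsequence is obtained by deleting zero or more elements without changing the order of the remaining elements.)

Let dp[i] be the longest increasing subsequence ending at position i. Then dp = [1, 1, 1, 2, 3, 1, 3, 2, 3, 3, 4, 5, 5, 5, 5, 6].
The maximum is 6; one witness is 2, 4, 8, 9, 20, 21 at positions 3,8,9,11,12,16.

6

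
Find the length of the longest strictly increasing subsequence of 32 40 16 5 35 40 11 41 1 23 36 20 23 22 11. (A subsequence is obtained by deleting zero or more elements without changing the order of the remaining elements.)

4

One longest increasing subsequence is 32, 35, 40, 41 (positions 1,5,6,8), of length 4; no longer one exists.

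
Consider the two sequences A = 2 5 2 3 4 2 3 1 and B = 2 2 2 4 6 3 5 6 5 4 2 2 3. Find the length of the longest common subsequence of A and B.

6

A longest common subsequence is 2, 2, 3, 4, 2, 3 (length 6); the LCS DP confirms no longer common subsequence exists.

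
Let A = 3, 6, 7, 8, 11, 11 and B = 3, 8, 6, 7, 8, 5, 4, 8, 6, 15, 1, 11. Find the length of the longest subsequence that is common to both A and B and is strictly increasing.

For each value that appears in both, track the longest common increasing run ending there.
The best achievable length is 5; one witness is 3, 6, 7, 8, 11 (A-positions 1,2,3,4,5, B-positions 1,3,4,5,12).

5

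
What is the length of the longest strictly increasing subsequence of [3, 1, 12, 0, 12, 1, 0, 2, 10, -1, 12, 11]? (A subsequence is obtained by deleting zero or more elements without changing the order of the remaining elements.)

5

Scanning left to right, the best length ending at each element is: 3→1, 1→1, 12→2, 0→1, 12→2, 1→2, 0→1, 2→3, 10→4, -1→1, 12→5, 11→5.
So the longest increasing subsequence has length 5, e.g. 0, 1, 2, 10, 12.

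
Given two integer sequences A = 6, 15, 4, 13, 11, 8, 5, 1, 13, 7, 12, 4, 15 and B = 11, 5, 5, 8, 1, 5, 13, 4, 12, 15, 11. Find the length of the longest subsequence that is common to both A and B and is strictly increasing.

3

For each value that appears in both, track the longest common increasing run ending there.
The best achievable length is 3; one witness is 11, 13, 15 (A-positions 5,9,13, B-positions 1,7,10).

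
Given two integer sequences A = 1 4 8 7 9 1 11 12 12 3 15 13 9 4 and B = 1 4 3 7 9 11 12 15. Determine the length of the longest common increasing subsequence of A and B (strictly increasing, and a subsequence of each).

For each value that appears in both, track the longest common increasing run ending there.
The best achievable length is 7; one witness is 1, 4, 7, 9, 11, 12, 15 (A-positions 1,2,4,5,7,8,11, B-positions 1,2,4,5,6,7,8).

7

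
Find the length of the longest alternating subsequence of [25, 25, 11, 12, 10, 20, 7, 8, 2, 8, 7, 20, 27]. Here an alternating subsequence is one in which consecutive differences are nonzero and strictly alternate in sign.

11

A longest alternating subsequence is 25, 11, 12, 10, 20, 7, 8, 2, 8, 7, 20 (positions 1,3,4,5,6,7,8,9,10,11,12); its 10 consecutive differences strictly alternate in sign, and length 11 is optimal.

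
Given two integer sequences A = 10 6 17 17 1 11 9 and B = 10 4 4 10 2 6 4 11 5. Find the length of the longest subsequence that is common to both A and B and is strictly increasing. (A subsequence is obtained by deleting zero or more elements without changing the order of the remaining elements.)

A longest common strictly increasing subsequence is 10, 11 (length 2); it appears in order in both A and B, and no longer such subsequence exists.

2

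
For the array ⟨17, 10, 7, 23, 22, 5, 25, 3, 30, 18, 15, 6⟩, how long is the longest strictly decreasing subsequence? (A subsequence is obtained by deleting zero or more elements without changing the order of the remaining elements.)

5

Scanning left to right, the best length ending at each element is: 17→1, 10→2, 7→3, 23→1, 22→2, 5→4, 25→1, 3→5, 30→1, 18→3, 15→4, 6→5.
So the longest decreasing subsequence has length 5, e.g. 17, 10, 7, 5, 3.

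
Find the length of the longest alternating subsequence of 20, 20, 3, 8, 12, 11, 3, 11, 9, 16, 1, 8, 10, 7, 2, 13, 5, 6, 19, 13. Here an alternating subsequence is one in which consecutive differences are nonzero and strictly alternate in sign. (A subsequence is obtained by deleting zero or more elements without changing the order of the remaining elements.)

14

A longest alternating subsequence is 20, 3, 8, 3, 11, 9, 16, 1, 8, 7, 13, 5, 19, 13 (positions 1,3,4,7,8,9,10,11,12,14,16,17,19,20); its 13 consecutive differences strictly alternate in sign, and length 14 is optimal.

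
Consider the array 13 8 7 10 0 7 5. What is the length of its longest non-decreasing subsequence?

2

Scanning left to right, the best length ending at each element is: 13→1, 8→1, 7→1, 10→2, 0→1, 7→2, 5→2.
So the longest non-decreasing subsequence has length 2, e.g. 8, 10.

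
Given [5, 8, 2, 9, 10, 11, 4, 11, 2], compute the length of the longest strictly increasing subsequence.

Scanning left to right, the best length ending at each element is: 5→1, 8→2, 2→1, 9→3, 10→4, 11→5, 4→2, 11→5, 2→1.
So the longest increasing subsequence has length 5, e.g. 5, 8, 9, 10, 11.

5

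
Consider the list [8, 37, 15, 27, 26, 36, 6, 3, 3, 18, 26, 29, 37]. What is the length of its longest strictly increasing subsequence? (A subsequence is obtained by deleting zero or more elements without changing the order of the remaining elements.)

6

One longest increasing subsequence is 8, 15, 18, 26, 29, 37 (positions 1,3,10,11,12,13), of length 6; no longer one exists.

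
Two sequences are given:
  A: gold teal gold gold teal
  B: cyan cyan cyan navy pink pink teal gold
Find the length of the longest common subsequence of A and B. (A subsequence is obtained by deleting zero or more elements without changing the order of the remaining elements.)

A longest common subsequence is teal, gold (length 2); the LCS DP confirms no longer common subsequence exists.

2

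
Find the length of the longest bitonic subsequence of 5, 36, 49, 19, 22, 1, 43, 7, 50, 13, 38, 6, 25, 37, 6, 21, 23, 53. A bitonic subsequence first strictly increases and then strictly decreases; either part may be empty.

8

Let inc[i] be the LIS ending at i and dec[i] the longest strictly decreasing subsequence starting at i. inc = [1, 2, 3, 2, 3, 1, 4, 2, 5, 3, 4, 2, 4, 5, 2, 4, 5, 6], dec = [2, 4, 5, 3, 3, 1, 4, 2, 4, 2, 3, 1, 2, 2, 1, 1, 1, 1].
max_i inc[i]+dec[i]−1 = 8, with one witness 5, 19, 22, 43, 50, 38, 37, 23.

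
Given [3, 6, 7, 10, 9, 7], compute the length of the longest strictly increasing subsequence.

4

Let dp[i] be the longest increasing subsequence ending at position i. Then dp = [1, 2, 3, 4, 4, 3].
The maximum is 4; one witness is 3, 6, 7, 10 at positions 1,2,3,4.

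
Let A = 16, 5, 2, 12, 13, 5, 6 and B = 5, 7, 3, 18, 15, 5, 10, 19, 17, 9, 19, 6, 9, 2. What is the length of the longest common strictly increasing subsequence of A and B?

For each value that appears in both, track the longest common increasing run ending there.
The best achievable length is 2; one witness is 5, 6 (A-positions 2,7, B-positions 1,12).

2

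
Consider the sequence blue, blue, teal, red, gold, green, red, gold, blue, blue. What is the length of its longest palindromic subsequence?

7

One longest palindromic subsequence is blue blue gold red gold blue blue (positions 1,2,5,7,8,9,10); it reads the same forward and backward, and the interval DP gives dp[1][10] = 7.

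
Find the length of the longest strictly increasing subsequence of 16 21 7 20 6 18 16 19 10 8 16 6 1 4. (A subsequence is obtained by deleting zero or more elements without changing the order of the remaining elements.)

3

Let dp[i] be the longest increasing subsequence ending at position i. Then dp = [1, 2, 1, 2, 1, 2, 2, 3, 2, 2, 3, 1, 1, 2].
The maximum is 3; one witness is 16, 18, 19 at positions 1,6,8.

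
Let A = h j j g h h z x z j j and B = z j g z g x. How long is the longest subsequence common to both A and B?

Backtracking the LCS table gives one alignment: j (A3,B2) → g (A4,B3) → z (A7,B4) → x (A8,B6).
So the longest common subsequence has length 4.

4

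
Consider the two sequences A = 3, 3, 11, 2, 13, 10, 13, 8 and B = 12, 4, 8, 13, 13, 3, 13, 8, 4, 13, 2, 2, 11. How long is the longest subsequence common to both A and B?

A longest common subsequence is 3, 13, 13 (length 3); the LCS DP confirms no longer common subsequence exists.

3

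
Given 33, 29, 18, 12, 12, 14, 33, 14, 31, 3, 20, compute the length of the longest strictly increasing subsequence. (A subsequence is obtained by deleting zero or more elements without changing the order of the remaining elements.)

3

One longest increasing subsequence is 12, 14, 33 (positions 4,6,7), of length 3; no longer one exists.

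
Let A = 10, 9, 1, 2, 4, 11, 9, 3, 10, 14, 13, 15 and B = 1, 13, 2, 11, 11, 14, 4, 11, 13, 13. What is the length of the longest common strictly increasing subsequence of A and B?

5

A longest common strictly increasing subsequence is 1, 2, 4, 11, 13 (length 5); it appears in order in both A and B, and no longer such subsequence exists.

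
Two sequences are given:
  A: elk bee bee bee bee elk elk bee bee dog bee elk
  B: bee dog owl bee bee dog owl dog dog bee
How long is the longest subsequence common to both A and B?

A longest common subsequence is bee, bee, bee, dog, bee (length 5); the LCS DP confirms no longer common subsequence exists.

5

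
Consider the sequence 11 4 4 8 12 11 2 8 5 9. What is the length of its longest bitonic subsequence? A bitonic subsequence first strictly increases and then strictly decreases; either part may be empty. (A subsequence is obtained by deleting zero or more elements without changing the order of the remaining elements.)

One longest bitonic subsequence is 4, 8, 12, 11, 8, 5 (positions 2,4,5,6,8,9): it rises to 12 then falls. Length 6 is optimal.

6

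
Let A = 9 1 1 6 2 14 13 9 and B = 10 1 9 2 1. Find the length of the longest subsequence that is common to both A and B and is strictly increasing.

2

For each value that appears in both, track the longest common increasing run ending there.
The best achievable length is 2; one witness is 1, 9 (A-positions 2,8, B-positions 2,3).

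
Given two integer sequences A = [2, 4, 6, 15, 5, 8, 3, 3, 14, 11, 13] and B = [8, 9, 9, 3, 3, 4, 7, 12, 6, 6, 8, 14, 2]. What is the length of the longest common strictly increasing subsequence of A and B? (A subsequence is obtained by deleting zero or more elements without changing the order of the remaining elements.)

4

For each value that appears in both, track the longest common increasing run ending there.
The best achievable length is 4; one witness is 4, 6, 8, 14 (A-positions 2,3,6,9, B-positions 6,9,11,12).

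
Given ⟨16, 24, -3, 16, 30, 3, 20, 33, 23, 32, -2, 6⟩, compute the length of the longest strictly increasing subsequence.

5

Let dp[i] be the longest increasing subsequence ending at position i. Then dp = [1, 2, 1, 2, 3, 2, 3, 4, 4, 5, 2, 3].
The maximum is 5; one witness is -3, 16, 20, 23, 32 at positions 3,4,7,9,10.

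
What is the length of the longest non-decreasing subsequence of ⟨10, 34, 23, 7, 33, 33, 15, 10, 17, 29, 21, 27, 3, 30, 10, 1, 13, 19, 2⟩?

Scanning left to right, the best length ending at each element is: 10→1, 34→2, 23→2, 7→1, 33→3, 33→4, 15→2, 10→2, 17→3, 29→4, 21→4, 27→5, 3→1, 30→6, 10→3, 1→1, 13→4, 19→5, 2→2.
So the longest non-decreasing subsequence has length 6, e.g. 10, 15, 17, 21, 27, 30.

6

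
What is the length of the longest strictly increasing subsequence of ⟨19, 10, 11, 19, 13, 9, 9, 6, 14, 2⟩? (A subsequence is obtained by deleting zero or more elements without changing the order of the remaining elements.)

Scanning left to right, the best length ending at each element is: 19→1, 10→1, 11→2, 19→3, 13→3, 9→1, 9→1, 6→1, 14→4, 2→1.
So the longest increasing subsequence has length 4, e.g. 10, 11, 13, 14.

4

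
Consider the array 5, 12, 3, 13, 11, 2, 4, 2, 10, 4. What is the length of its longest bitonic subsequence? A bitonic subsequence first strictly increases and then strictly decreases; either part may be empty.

6

Let inc[i] be the LIS ending at i and dec[i] the longest strictly decreasing subsequence starting at i. inc = [1, 2, 1, 3, 2, 1, 2, 1, 3, 2], dec = [3, 4, 2, 4, 3, 1, 2, 1, 2, 1].
max_i inc[i]+dec[i]−1 = 6, with one witness 5, 12, 13, 11, 10, 4.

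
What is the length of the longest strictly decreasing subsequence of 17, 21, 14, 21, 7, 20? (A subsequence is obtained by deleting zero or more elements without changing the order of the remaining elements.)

3

One longest decreasing subsequence is 17, 14, 7 (positions 1,3,5), of length 3; no longer one exists.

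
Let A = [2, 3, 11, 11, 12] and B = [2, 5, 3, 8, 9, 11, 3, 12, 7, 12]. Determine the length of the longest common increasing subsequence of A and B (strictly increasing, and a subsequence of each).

4

For each value that appears in both, track the longest common increasing run ending there.
The best achievable length is 4; one witness is 2, 3, 11, 12 (A-positions 1,2,3,5, B-positions 1,3,6,8).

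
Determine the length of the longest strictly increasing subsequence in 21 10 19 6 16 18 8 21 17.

4

Let dp[i] be the longest increasing subsequence ending at position i. Then dp = [1, 1, 2, 1, 2, 3, 2, 4, 3].
The maximum is 4; one witness is 10, 16, 18, 21 at positions 2,5,6,8.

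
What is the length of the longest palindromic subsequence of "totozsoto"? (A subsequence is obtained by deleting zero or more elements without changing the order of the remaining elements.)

7

Using dp[i][j] = 2 + dp[i+1][j−1] if the ends match, else max(dp[i+1][j], dp[i][j−1]):
dp[1][9] = 7. A witness is otosoto at positions 2,3,4,6,7,8,9.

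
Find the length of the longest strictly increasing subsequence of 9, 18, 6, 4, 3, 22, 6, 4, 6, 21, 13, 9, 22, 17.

Let dp[i] be the longest increasing subsequence ending at position i. Then dp = [1, 2, 1, 1, 1, 3, 2, 2, 3, 4, 4, 4, 5, 5].
The maximum is 5; one witness is 3, 4, 6, 21, 22 at positions 5,8,9,10,13.

5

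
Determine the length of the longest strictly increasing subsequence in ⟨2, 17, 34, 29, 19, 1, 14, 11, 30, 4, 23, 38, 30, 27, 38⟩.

Let dp[i] be the longest increasing subsequence ending at position i. Then dp = [1, 2, 3, 3, 3, 1, 2, 2, 4, 2, 4, 5, 5, 5, 6].
The maximum is 6; one witness is 2, 17, 19, 23, 30, 38 at positions 1,2,5,11,13,15.

6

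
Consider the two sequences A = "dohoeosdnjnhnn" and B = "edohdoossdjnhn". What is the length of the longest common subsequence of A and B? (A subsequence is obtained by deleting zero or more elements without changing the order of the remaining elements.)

11

A longest common subsequence is dohoosdjnhn (length 11); the LCS DP confirms no longer common subsequence exists.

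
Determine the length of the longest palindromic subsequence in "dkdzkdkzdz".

One longest palindromic subsequence is dzkdkzd (positions 3,4,5,6,7,8,9); it reads the same forward and backward, and the interval DP gives dp[1][10] = 7.

7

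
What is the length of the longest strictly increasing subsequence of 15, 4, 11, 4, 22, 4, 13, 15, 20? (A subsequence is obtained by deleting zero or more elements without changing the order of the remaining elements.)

One longest increasing subsequence is 4, 11, 13, 15, 20 (positions 2,3,7,8,9), of length 5; no longer one exists.

5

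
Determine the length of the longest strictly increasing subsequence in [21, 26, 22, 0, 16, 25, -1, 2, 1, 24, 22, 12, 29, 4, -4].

4

Let dp[i] be the longest increasing subsequence ending at position i. Then dp = [1, 2, 2, 1, 2, 3, 1, 2, 2, 3, 3, 3, 4, 3, 1].
The maximum is 4; one witness is 21, 22, 25, 29 at positions 1,3,6,13.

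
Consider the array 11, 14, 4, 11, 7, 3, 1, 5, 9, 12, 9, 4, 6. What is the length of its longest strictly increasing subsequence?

One longest increasing subsequence is 4, 7, 9, 12 (positions 3,5,9,10), of length 4; no longer one exists.

4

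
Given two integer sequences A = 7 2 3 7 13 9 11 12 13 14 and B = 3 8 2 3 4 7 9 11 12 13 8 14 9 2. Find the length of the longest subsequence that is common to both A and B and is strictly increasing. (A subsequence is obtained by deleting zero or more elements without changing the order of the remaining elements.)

8

For each value that appears in both, track the longest common increasing run ending there.
The best achievable length is 8; one witness is 2, 3, 7, 9, 11, 12, 13, 14 (A-positions 2,3,4,6,7,8,9,10, B-positions 3,4,6,7,8,9,10,12).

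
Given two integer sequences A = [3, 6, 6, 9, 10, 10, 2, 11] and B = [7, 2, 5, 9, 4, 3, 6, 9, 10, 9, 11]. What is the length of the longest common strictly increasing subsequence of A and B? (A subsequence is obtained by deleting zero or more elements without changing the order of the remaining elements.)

5

For each value that appears in both, track the longest common increasing run ending there.
The best achievable length is 5; one witness is 3, 6, 9, 10, 11 (A-positions 1,2,4,5,8, B-positions 6,7,8,9,11).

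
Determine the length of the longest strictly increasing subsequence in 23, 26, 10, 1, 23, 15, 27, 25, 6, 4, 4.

3

Let dp[i] be the longest increasing subsequence ending at position i. Then dp = [1, 2, 1, 1, 2, 2, 3, 3, 2, 2, 2].
The maximum is 3; one witness is 23, 26, 27 at positions 1,2,7.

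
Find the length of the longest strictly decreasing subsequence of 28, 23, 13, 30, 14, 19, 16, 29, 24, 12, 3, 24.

6

One longest decreasing subsequence is 28, 23, 19, 16, 12, 3 (positions 1,2,6,7,10,11), of length 6; no longer one exists.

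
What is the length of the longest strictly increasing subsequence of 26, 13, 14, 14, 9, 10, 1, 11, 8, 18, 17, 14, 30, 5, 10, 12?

5

Let dp[i] be the longest increasing subsequence ending at position i. Then dp = [1, 1, 2, 2, 1, 2, 1, 3, 2, 4, 4, 4, 5, 2, 3, 4].
The maximum is 5; one witness is 9, 10, 11, 18, 30 at positions 5,6,8,10,13.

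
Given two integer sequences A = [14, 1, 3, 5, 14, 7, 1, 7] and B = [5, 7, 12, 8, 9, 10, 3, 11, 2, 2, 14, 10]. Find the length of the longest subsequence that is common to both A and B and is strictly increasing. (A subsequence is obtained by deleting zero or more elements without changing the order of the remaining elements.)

2

For each value that appears in both, track the longest common increasing run ending there.
The best achievable length is 2; one witness is 5, 7 (A-positions 4,6, B-positions 1,2).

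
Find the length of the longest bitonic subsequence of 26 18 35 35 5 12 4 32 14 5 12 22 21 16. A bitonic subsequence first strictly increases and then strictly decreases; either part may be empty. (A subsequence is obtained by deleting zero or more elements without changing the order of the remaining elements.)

6

One longest bitonic subsequence is 26, 35, 32, 22, 21, 16 (positions 1,3,8,12,13,14): it rises to 35 then falls. Length 6 is optimal.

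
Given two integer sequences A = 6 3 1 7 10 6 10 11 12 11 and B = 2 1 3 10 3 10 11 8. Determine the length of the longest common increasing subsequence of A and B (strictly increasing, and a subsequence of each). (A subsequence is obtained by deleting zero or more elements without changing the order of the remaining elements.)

3

For each value that appears in both, track the longest common increasing run ending there.
The best achievable length is 3; one witness is 1, 10, 11 (A-positions 3,5,8, B-positions 2,4,7).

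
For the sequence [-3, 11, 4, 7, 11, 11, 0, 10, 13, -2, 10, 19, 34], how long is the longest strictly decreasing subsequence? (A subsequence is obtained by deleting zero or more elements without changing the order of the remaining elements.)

4

One longest decreasing subsequence is 11, 4, 0, -2 (positions 2,3,7,10), of length 4; no longer one exists.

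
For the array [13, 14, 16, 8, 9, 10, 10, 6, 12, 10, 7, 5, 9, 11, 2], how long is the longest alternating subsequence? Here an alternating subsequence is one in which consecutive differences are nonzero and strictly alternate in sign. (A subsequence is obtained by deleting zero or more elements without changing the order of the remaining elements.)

Track the best alternating length ending on an up-step vs a down-step at each position: up/down = 1/1, 2/1, 2/1, 1/3, 4/3, 4/3, 4/3, 1/5, 6/3, 6/7, 6/7, 1/7, 8/7, 8/7, 1/9.
The maximum over both is 9; one such subsequence is 13, 14, 8, 9, 6, 12, 7, 9, 2.

9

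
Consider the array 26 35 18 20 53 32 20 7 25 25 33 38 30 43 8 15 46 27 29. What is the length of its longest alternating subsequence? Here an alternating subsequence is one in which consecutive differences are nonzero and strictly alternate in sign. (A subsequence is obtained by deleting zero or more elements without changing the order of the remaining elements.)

Track the best alternating length ending on an up-step vs a down-step at each position: up/down = 1/1, 2/1, 1/3, 4/3, 4/1, 4/5, 4/5, 1/5, 6/5, 6/5, 6/5, 6/5, 6/7, 8/5, 6/9, 10/9, 10/5, 10/11, 12/11.
The maximum over both is 12; one such subsequence is 26, 35, 18, 53, 32, 33, 30, 43, 8, 46, 27, 29.

12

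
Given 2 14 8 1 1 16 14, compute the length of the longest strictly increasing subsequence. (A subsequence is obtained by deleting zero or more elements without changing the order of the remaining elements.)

Let dp[i] be the longest increasing subsequence ending at position i. Then dp = [1, 2, 2, 1, 1, 3, 3].
The maximum is 3; one witness is 2, 14, 16 at positions 1,2,6.

3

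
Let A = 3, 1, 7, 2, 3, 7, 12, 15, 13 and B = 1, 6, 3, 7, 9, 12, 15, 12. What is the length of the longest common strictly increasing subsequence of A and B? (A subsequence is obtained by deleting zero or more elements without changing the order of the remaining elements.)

5

For each value that appears in both, track the longest common increasing run ending there.
The best achievable length is 5; one witness is 1, 3, 7, 12, 15 (A-positions 2,5,6,7,8, B-positions 1,3,4,6,7).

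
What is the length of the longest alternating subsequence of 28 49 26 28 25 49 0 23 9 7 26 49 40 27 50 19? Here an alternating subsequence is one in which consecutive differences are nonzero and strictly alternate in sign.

A longest alternating subsequence is 28, 49, 26, 28, 25, 49, 0, 23, 9, 49, 40, 50, 19 (positions 1,2,3,4,5,6,7,8,9,12,13,15,16); its 12 consecutive differences strictly alternate in sign, and length 13 is optimal.

13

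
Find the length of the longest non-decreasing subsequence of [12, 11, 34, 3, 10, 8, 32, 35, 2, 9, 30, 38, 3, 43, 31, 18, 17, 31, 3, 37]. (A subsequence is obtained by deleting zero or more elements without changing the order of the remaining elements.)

One longest non-decreasing subsequence is 3, 8, 9, 30, 31, 31, 37 (positions 4,6,10,11,15,18,20), of length 7; no longer one exists.

7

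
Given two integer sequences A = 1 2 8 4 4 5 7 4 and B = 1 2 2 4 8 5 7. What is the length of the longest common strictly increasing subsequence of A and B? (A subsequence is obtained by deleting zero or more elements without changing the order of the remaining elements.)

A longest common strictly increasing subsequence is 1, 2, 4, 5, 7 (length 5); it appears in order in both A and B, and no longer such subsequence exists.

5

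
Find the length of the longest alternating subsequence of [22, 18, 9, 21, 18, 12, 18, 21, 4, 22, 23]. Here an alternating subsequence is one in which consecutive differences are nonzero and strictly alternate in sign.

7

A longest alternating subsequence is 22, 18, 21, 12, 18, 4, 22 (positions 1,2,4,6,7,9,10); its 6 consecutive differences strictly alternate in sign, and length 7 is optimal.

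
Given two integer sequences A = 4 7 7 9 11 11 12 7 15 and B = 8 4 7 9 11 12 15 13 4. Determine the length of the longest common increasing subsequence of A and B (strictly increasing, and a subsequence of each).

For each value that appears in both, track the longest common increasing run ending there.
The best achievable length is 6; one witness is 4, 7, 9, 11, 12, 15 (A-positions 1,2,4,5,7,9, B-positions 2,3,4,5,6,7).

6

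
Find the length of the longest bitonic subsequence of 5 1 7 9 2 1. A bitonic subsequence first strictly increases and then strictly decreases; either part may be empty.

Let inc[i] be the LIS ending at i and dec[i] the longest strictly decreasing subsequence starting at i. inc = [1, 1, 2, 3, 2, 1], dec = [3, 1, 3, 3, 2, 1].
max_i inc[i]+dec[i]−1 = 5, with one witness 5, 7, 9, 2, 1.

5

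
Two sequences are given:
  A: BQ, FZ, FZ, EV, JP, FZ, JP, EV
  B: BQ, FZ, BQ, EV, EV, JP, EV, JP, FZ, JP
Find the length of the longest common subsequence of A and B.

Backtracking the LCS table gives one alignment: BQ (A1,B1) → FZ (A2,B2) → EV (A4,B7) → JP (A5,B8) → FZ (A6,B9) → JP (A7,B10).
So the longest common subsequence has length 6.

6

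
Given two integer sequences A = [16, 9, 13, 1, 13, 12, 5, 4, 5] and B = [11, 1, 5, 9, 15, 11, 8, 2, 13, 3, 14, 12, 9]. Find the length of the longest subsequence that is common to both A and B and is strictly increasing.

A longest common strictly increasing subsequence is 1, 5 (length 2); it appears in order in both A and B, and no longer such subsequence exists.

2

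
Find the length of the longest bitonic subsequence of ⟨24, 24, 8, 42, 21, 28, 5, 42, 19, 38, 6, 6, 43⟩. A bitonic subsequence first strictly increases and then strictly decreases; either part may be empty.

Let inc[i] be the LIS ending at i and dec[i] the longest strictly decreasing subsequence starting at i. inc = [1, 1, 1, 2, 2, 3, 1, 4, 2, 4, 2, 2, 5], dec = [4, 4, 2, 4, 3, 3, 1, 3, 2, 2, 1, 1, 1].
max_i inc[i]+dec[i]−1 = 6, with one witness 8, 21, 28, 42, 38, 6.

6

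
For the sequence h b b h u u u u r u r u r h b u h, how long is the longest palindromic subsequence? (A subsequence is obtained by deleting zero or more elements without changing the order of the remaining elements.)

12

One longest palindromic subsequence is hbhuuuuuuhbh (positions 1,3,4,5,6,7,8,10,12,14,15,17); it reads the same forward and backward, and the interval DP gives dp[1][17] = 12.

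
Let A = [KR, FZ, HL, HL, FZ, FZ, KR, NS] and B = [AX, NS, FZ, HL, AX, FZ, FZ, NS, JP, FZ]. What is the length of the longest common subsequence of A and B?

5

Backtracking the LCS table gives one alignment: FZ (A2,B3) → HL (A3,B4) → FZ (A5,B6) → FZ (A6,B7) → NS (A8,B8).
So the longest common subsequence has length 5.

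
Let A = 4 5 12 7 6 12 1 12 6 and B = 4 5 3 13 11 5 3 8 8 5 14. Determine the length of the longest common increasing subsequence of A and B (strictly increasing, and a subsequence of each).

For each value that appears in both, track the longest common increasing run ending there.
The best achievable length is 2; one witness is 4, 5 (A-positions 1,2, B-positions 1,2).

2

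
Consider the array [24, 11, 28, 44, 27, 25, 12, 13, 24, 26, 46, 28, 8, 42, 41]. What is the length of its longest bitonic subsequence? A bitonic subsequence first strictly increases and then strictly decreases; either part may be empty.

8

One longest bitonic subsequence is 11, 12, 13, 24, 26, 46, 42, 41 (positions 2,7,8,9,10,11,14,15): it rises to 46 then falls. Length 8 is optimal.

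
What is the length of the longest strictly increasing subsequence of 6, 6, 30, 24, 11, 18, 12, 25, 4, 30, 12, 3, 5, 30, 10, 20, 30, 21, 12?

5

Scanning left to right, the best length ending at each element is: 6→1, 6→1, 30→2, 24→2, 11→2, 18→3, 12→3, 25→4, 4→1, 30→5, 12→3, 3→1, 5→2, 30→5, 10→3, 20→4, 30→5, 21→5, 12→4.
So the longest increasing subsequence has length 5, e.g. 6, 11, 18, 25, 30.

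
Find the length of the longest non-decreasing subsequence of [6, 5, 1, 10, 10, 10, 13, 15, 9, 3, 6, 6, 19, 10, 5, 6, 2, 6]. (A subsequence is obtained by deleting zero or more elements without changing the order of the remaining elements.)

7

Let dp[i] be the longest non-decreasing subsequence ending at position i. Then dp = [1, 1, 1, 2, 3, 4, 5, 6, 2, 2, 3, 4, 7, 5, 3, 5, 2, 6].
The maximum is 7; one witness is 6, 10, 10, 10, 13, 15, 19 at positions 1,4,5,6,7,8,13.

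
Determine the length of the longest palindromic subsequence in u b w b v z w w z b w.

8

Using dp[i][j] = 2 + dp[i+1][j−1] if the ends match, else max(dp[i+1][j], dp[i][j−1]):
dp[1][11] = 8. A witness is wbzwwzbw at positions 3,4,6,7,8,9,10,11.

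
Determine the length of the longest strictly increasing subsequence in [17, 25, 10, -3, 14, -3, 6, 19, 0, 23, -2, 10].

Let dp[i] be the longest increasing subsequence ending at position i. Then dp = [1, 2, 1, 1, 2, 1, 2, 3, 2, 4, 2, 3].
The maximum is 4; one witness is 10, 14, 19, 23 at positions 3,5,8,10.

4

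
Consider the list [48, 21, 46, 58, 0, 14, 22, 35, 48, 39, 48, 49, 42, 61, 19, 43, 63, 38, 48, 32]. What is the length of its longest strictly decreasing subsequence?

One longest decreasing subsequence is 48, 46, 39, 38, 32 (positions 1,3,10,18,20), of length 5; no longer one exists.

5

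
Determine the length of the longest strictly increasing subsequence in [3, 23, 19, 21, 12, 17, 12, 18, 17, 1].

4

Scanning left to right, the best length ending at each element is: 3→1, 23→2, 19→2, 21→3, 12→2, 17→3, 12→2, 18→4, 17→3, 1→1.
So the longest increasing subsequence has length 4, e.g. 3, 12, 17, 18.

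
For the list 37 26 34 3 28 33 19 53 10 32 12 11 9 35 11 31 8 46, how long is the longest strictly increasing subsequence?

Scanning left to right, the best length ending at each element is: 37→1, 26→1, 34→2, 3→1, 28→2, 33→3, 19→2, 53→4, 10→2, 32→3, 12→3, 11→3, 9→2, 35→4, 11→3, 31→4, 8→2, 46→5.
So the longest increasing subsequence has length 5, e.g. 26, 28, 33, 35, 46.

5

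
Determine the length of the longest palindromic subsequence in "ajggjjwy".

4

One longest palindromic subsequence is jggj (positions 2,3,4,6); it reads the same forward and backward, and the interval DP gives dp[1][8] = 4.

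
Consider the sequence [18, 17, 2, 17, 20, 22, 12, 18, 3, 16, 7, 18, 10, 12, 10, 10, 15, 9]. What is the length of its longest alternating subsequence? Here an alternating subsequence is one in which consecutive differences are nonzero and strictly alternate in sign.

Track the best alternating length ending on an up-step vs a down-step at each position: up/down = 1/1, 1/2, 1/2, 3/2, 3/1, 3/1, 3/4, 5/4, 3/6, 7/6, 7/8, 9/4, 9/10, 11/10, 9/12, 9/12, 13/10, 9/14.
The maximum over both is 14; one such subsequence is 18, 2, 17, 12, 18, 3, 16, 7, 18, 10, 12, 10, 15, 9.

14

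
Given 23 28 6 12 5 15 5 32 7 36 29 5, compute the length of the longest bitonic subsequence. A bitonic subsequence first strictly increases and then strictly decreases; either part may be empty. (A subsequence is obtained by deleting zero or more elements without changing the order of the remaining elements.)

Let inc[i] be the LIS ending at i and dec[i] the longest strictly decreasing subsequence starting at i. inc = [1, 2, 1, 2, 1, 3, 1, 4, 2, 5, 4, 1], dec = [4, 4, 2, 3, 1, 3, 1, 3, 2, 3, 2, 1].
max_i inc[i]+dec[i]−1 = 7, with one witness 6, 12, 15, 32, 36, 29, 5.

7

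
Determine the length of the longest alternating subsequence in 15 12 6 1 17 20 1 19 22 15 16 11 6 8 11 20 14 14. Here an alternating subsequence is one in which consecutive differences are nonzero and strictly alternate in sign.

10

Track the best alternating length ending on an up-step vs a down-step at each position: up/down = 1/1, 1/2, 1/2, 1/2, 3/1, 3/1, 1/4, 5/4, 5/1, 5/6, 7/6, 5/8, 5/8, 9/8, 9/8, 9/6, 9/10, 9/10.
The maximum over both is 10; one such subsequence is 15, 12, 17, 1, 19, 15, 16, 11, 20, 14.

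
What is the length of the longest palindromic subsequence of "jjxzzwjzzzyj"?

One longest palindromic subsequence is jzzzzzj (positions 1,4,5,8,9,10,12); it reads the same forward and backward, and the interval DP gives dp[1][12] = 7.

7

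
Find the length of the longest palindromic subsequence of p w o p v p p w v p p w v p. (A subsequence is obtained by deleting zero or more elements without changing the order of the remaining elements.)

10

One longest palindromic subsequence is pwpvppvpwp (positions 1,2,4,5,6,7,9,11,12,14); it reads the same forward and backward, and the interval DP gives dp[1][14] = 10.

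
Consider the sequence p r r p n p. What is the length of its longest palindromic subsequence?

4

Using dp[i][j] = 2 + dp[i+1][j−1] if the ends match, else max(dp[i+1][j], dp[i][j−1]):
dp[1][6] = 4. A witness is prrp at positions 1,2,3,6.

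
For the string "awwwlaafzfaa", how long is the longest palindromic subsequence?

7

One longest palindromic subsequence is aafzfaa (positions 1,6,8,9,10,11,12); it reads the same forward and backward, and the interval DP gives dp[1][12] = 7.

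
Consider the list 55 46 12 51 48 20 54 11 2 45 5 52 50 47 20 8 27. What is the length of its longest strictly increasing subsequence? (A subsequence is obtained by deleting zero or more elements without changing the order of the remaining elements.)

4

One longest increasing subsequence is 12, 20, 45, 52 (positions 3,6,10,12), of length 4; no longer one exists.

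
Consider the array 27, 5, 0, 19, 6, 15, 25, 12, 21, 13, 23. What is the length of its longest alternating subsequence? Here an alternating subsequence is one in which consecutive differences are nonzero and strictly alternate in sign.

Track the best alternating length ending on an up-step vs a down-step at each position: up/down = 1/1, 1/2, 1/2, 3/2, 3/4, 5/4, 5/2, 5/6, 7/6, 7/8, 9/6.
The maximum over both is 9; one such subsequence is 27, 5, 19, 6, 15, 12, 21, 13, 23.

9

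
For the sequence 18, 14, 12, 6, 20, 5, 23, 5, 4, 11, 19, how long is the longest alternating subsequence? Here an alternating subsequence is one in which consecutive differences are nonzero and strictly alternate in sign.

A longest alternating subsequence is 18, 14, 20, 5, 23, 5, 11 (positions 1,2,5,6,7,8,10); its 6 consecutive differences strictly alternate in sign, and length 7 is optimal.

7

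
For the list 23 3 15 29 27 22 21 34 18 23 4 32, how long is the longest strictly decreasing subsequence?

One longest decreasing subsequence is 29, 27, 22, 21, 18, 4 (positions 4,5,6,7,9,11), of length 6; no longer one exists.

6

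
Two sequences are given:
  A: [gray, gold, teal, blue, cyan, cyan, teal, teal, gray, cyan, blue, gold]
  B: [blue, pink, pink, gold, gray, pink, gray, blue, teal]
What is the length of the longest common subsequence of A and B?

Backtracking the LCS table gives one alignment: gray (A1,B7) → blue (A4,B8) → teal (A8,B9).
So the longest common subsequence has length 3.

3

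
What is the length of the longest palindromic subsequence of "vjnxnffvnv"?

6

One longest palindromic subsequence is vnffnv (positions 1,3,6,7,9,10); it reads the same forward and backward, and the interval DP gives dp[1][10] = 6.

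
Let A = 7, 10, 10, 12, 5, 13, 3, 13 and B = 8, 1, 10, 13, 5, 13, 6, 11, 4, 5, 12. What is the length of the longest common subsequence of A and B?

3

A longest common subsequence is 10, 5, 13 (length 3); the LCS DP confirms no longer common subsequence exists.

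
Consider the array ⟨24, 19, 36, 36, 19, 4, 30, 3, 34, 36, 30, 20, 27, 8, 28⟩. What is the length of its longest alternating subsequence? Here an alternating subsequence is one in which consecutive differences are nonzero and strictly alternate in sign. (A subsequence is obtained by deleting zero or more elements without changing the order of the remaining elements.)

Track the best alternating length ending on an up-step vs a down-step at each position: up/down = 1/1, 1/2, 3/1, 3/1, 1/4, 1/4, 5/4, 1/6, 7/4, 7/1, 7/8, 7/8, 9/8, 7/10, 11/8.
The maximum over both is 11; one such subsequence is 24, 19, 36, 19, 30, 3, 34, 20, 27, 8, 28.

11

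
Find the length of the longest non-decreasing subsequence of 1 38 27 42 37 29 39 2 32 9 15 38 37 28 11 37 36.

6

Scanning left to right, the best length ending at each element is: 1→1, 38→2, 27→2, 42→3, 37→3, 29→3, 39→4, 2→2, 32→4, 9→3, 15→4, 38→5, 37→5, 28→5, 11→4, 37→6, 36→6.
So the longest non-decreasing subsequence has length 6, e.g. 1, 27, 29, 32, 37, 37.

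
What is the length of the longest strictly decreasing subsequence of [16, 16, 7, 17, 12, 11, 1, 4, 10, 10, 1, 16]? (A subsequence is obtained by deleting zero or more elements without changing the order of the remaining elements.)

5

Scanning left to right, the best length ending at each element is: 16→1, 16→1, 7→2, 17→1, 12→2, 11→3, 1→4, 4→4, 10→4, 10→4, 1→5, 16→2.
So the longest decreasing subsequence has length 5, e.g. 16, 12, 11, 4, 1.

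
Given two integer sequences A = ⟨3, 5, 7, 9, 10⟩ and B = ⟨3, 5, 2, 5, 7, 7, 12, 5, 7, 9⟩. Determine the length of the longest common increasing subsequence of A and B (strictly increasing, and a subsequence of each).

4

For each value that appears in both, track the longest common increasing run ending there.
The best achievable length is 4; one witness is 3, 5, 7, 9 (A-positions 1,2,3,4, B-positions 1,2,5,10).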